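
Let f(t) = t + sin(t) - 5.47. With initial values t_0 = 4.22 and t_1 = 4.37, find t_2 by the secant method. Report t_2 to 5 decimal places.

Secant update: t_(k+1) = t_k − f(t_k)·(t_k − t_(k-1))/(f(t_k) − f(t_(k-1))).
f(t_0) = -2.131206, f(t_1) = -2.041955
t_2 = 4.370000 - (-2.041955)·(4.370000 - 4.220000)/(-2.041955 - (-2.131206)) = 7.801829; f(t_2) = 3.330469

7.80183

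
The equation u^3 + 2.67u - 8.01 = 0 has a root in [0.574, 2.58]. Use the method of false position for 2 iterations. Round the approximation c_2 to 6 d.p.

f(0.574000) = -6.288301, f(2.580000) = 16.052112
step 1: c = 1.138642, f(c) = -3.493571 < 0 → new bracket [1.138642, 2.580000]
step 2: c = 1.396268, f(c) = -1.559847 < 0 → new bracket [1.396268, 2.580000]

1.396268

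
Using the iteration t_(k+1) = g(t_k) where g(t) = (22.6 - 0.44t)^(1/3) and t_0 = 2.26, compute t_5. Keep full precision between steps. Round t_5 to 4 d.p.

t_1 = g(2.260000) = 2.785194
t_2 = g(2.785194) = 2.775229
t_3 = g(2.775229) = 2.775418
t_4 = g(2.775418) = 2.775415
t_5 = g(2.775415) = 2.775415

2.7754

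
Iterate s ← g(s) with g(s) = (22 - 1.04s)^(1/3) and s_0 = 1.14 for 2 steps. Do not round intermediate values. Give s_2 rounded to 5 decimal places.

s_1 = g(1.140000) = 2.750772
s_2 = g(2.750772) = 2.674902

2.67490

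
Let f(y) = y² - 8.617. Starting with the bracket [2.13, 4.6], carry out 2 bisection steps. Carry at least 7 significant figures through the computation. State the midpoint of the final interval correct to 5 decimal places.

3.05625

f(2.130000) = -4.080100, f(4.600000) = 12.543000 (opposite signs)
step 1: m = 3.365000, f(m) = 2.706225 > 0 → root in [2.130000, 3.365000]
step 2: m = 2.747500, f(m) = -1.068244 < 0 → root in [2.747500, 3.365000]
Midpoint of [2.747500, 3.365000] = 3.056250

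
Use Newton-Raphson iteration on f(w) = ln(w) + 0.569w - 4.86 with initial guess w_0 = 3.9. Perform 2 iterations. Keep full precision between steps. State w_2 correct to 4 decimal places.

f'(w) = 1/w + 0.569
w_0 = 3.900000: f = -1.279923, f' = 0.825410 → w_1 = 3.900000 - (-1.279923)/(0.825410) = 5.450651
w_1 = 5.450651: f = -0.062844, f' = 0.752464 → w_2 = 5.450651 - (-0.062844)/(0.752464) = 5.534169

5.5342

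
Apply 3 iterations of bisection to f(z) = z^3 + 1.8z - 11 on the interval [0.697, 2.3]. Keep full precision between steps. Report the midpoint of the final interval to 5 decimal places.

f(0.697000) = -9.406791, f(2.300000) = 5.307000 (opposite signs)
step 1: m = 1.498500, f(m) = -4.937815 < 0 → root in [1.498500, 2.300000]
step 2: m = 1.899250, f(m) = -0.730469 < 0 → root in [1.899250, 2.300000]
step 3: m = 2.099625, f(m) = 2.035365 > 0 → root in [1.899250, 2.099625]
Midpoint of [1.899250, 2.099625] = 1.999437

1.99944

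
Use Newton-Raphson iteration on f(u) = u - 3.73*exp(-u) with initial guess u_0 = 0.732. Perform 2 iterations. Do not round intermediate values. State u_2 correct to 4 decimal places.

f'(u) = 1 + 3.73*exp(-u)
u_0 = 0.732000: f = -1.061929, f' = 2.793929 → u_1 = 0.732000 - (-1.061929)/(2.793929) = 1.112084
u_1 = 1.112084: f = -0.114611, f' = 2.226695 → u_2 = 1.112084 - (-0.114611)/(2.226695) = 1.163556

1.1636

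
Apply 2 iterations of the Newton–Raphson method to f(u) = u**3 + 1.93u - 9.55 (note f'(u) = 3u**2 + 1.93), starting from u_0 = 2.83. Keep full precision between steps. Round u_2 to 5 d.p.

Newton update: u ← u − f(u)/f'(u).
u_0 = 2.830000: f = 18.577087, f' = 25.956700 → u_1 = 2.830000 - (18.577087)/(25.956700) = 2.114305
u_1 = 2.114305: f = 3.982152, f' = 15.340854 → u_2 = 2.114305 - (3.982152)/(15.340854) = 1.854726

1.85473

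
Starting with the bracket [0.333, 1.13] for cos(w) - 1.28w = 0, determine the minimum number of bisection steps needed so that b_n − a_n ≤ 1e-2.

Initial width b − a = 1.13 − 0.333 = 0.797000.
After n steps the width is (b−a)/2^n; need (b−a)/2^n ≤ 1e-2.
So n ≥ log₂(0.797000/1e-2) = log₂(79.7000) ≈ 6.3165.
Hence n = 7.

7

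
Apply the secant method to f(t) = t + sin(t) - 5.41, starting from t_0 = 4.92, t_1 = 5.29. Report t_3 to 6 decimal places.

f(t_0) = -1.468526, f(t_1) = -0.957769
t_2 = 5.290000 - (-0.957769)·(5.290000 - 4.920000)/(-0.957769 - (-1.468526)) = 5.983823; f(t_2) = 0.278912
t_3 = 5.983823 - (0.278912)·(5.983823 - 5.290000)/(0.278912 - (-0.957769)) = 5.827343; f(t_3) = -0.022875

5.827343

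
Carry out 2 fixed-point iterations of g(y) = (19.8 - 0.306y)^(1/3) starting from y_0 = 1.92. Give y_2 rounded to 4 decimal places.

2.6675

y_1 = g(1.920000) = 2.678312
y_2 = g(2.678312) = 2.667485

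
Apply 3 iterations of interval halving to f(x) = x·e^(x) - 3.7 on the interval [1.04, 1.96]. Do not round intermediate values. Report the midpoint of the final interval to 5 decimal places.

1.21250

f(1.040000) = -0.757614, f(1.960000) = 10.214681 (opposite signs)
step 1: m = 1.500000, f(m) = 3.022534 > 0 → root in [1.040000, 1.500000]
step 2: m = 1.270000, f(m) = 0.822283 > 0 → root in [1.040000, 1.270000]
step 3: m = 1.155000, f(m) = -0.034003 < 0 → root in [1.155000, 1.270000]
Midpoint of [1.155000, 1.270000] = 1.212500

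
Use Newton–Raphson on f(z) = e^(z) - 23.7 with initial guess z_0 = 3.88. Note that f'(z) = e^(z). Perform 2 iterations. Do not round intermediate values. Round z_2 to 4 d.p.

z_0 = 3.880000: f = 24.724215, f' = 48.424215 → z_1 = 3.880000 - (24.724215)/(48.424215) = 3.369425
z_1 = 3.369425: f = 5.361799, f' = 29.061799 → z_2 = 3.369425 - (5.361799)/(29.061799) = 3.184928

3.1849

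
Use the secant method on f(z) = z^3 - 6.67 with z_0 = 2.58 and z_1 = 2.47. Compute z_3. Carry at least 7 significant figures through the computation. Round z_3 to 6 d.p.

1.918943

Secant update: z_(k+1) = z_k − f(z_k)·(z_k − z_(k-1))/(f(z_k) − f(z_(k-1))).
f(z_0) = 10.503512, f(z_1) = 8.399223
z_2 = 2.470000 - (8.399223)·(2.470000 - 2.580000)/(8.399223 - (10.503512)) = 2.030937; f(z_2) = 1.707022
z_3 = 2.030937 - (1.707022)·(2.030937 - 2.470000)/(1.707022 - (8.399223)) = 1.918943; f(z_3) = 0.396205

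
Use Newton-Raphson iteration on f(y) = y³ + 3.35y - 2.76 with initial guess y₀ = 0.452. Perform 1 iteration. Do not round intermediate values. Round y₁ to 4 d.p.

Newton update: y ← y − f(y)/f'(y).
f'(y) = 3y² + 3.35
y_0 = 0.452000: f = -1.153455, f' = 3.962912 → y_1 = 0.452000 - (-1.153455)/(3.962912) = 0.743062

0.7431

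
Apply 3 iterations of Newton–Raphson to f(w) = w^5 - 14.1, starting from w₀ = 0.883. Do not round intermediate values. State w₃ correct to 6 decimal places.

3.432103

Newton update: w ← w − f(w)/f'(w).
f'(w) = 5w⁴
w_0 = 0.883000: f = -13.563211, f' = 3.039575 → w_1 = 0.883000 - (-13.563211)/(3.039575) = 5.345207
w_1 = 5.345207: f = 4349.275610, f' = 4081.577847 → w_2 = 5.345207 - (4349.275610)/(4081.577847) = 4.279620
w_2 = 4.279620: f = 1421.475619, f' = 1677.223209 → w_3 = 4.279620 - (1421.475619)/(1677.223209) = 3.432103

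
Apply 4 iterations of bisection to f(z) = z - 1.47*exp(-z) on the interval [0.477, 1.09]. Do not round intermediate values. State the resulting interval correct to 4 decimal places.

[0.7069, 0.7452]

f(0.477000) = -0.435345, f(1.090000) = 0.595762 (opposite signs)
step 1: m = 0.783500, f(m) = 0.111998 > 0 → root in [0.477000, 0.783500]
step 2: m = 0.630250, f(m) = -0.152464 < 0 → root in [0.630250, 0.783500]
step 3: m = 0.706875, f(m) = -0.018104 < 0 → root in [0.706875, 0.783500]
step 4: m = 0.745188, f(m) = 0.047459 > 0 → root in [0.706875, 0.745188]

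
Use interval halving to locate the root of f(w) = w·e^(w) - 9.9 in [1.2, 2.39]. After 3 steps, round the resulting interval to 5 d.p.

[1.64625, 1.79500]

f(1.200000) = -5.915860, f(2.390000) = 16.183251 (opposite signs)
step 1: m = 1.795000, f(m) = 0.904957 > 0 → root in [1.200000, 1.795000]
step 2: m = 1.497500, f(m) = -3.205428 < 0 → root in [1.497500, 1.795000]
step 3: m = 1.646250, f(m) = -1.360094 < 0 → root in [1.646250, 1.795000]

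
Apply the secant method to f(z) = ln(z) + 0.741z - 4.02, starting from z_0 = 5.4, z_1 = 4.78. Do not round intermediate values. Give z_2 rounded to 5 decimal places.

f(z_0) = 1.667799, f(z_1) = 1.086421
z_2 = 4.780000 - (1.086421)·(4.780000 - 5.400000)/(1.086421 - (1.667799)) = 3.621407; f(z_2) = -0.049674

3.62141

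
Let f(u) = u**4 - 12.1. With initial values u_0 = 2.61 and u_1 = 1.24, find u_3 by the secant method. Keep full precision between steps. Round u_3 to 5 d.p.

2.13292

f(u_0) = 34.304706, f(u_1) = -9.735786
u_2 = 1.240000 - (-9.735786)·(1.240000 - 2.610000)/(-9.735786 - (34.304706)) = 1.542858; f(u_2) = -6.433641
u_3 = 1.542858 - (-6.433641)·(1.542858 - 1.240000)/(-6.433641 - (-9.735786)) = 2.132923; f(u_3) = 8.596698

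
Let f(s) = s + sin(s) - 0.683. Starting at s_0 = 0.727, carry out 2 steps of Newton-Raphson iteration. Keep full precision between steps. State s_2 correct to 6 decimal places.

0.344853

f'(s) = 1 + cos(s)
s_0 = 0.727000: f = 0.708631, f' = 1.747172 → s_1 = 0.727000 - (0.708631)/(1.747172) = 0.321412
s_1 = 0.321412: f = -0.045681, f' = 1.948790 → s_2 = 0.321412 - (-0.045681)/(1.948790) = 0.344853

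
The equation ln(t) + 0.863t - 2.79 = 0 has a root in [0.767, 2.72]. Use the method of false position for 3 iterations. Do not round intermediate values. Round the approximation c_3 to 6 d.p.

f(0.767000) = -2.393347, f(2.720000) = 0.557992
step 1: c = 2.350758, f(c) = 0.093442 > 0 → new bracket [0.767000, 2.350758]
step 2: c = 2.291248, f(c) = 0.016443 > 0 → new bracket [0.767000, 2.291248]
step 3: c = 2.280847, f(c) = 0.002918 > 0 → new bracket [0.767000, 2.280847]

2.280847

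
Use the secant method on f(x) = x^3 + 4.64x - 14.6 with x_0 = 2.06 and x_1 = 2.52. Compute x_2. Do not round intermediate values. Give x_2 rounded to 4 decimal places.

1.8788

f(x_0) = 3.700216, f(x_1) = 13.095808
x_2 = 2.520000 - (13.095808)·(2.520000 - 2.060000)/(13.095808 - (3.700216)) = 1.878841; f(x_2) = 0.750207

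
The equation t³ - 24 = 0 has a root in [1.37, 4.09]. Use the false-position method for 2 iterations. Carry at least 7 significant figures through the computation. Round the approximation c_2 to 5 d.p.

f(1.370000) = -21.428647, f(4.090000) = 44.417929
step 1: c = 2.255178, f(c) = -12.530558 < 0 → new bracket [2.255178, 4.090000]
step 2: c = 2.658900, f(c) = -5.202254 < 0 → new bracket [2.658900, 4.090000]

2.65890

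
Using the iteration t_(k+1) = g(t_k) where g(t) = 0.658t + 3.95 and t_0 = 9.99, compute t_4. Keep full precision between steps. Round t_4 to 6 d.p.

11.257328

t_1 = g(9.990000) = 10.523420
t_2 = g(10.523420) = 10.874410
t_3 = g(10.874410) = 11.105362
t_4 = g(11.105362) = 11.257328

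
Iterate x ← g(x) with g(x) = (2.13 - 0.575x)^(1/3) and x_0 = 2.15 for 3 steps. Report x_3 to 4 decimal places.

1.1347

x_1 = g(2.150000) = 0.963249
x_2 = g(0.963249) = 1.163762
x_3 = g(1.163762) = 1.134664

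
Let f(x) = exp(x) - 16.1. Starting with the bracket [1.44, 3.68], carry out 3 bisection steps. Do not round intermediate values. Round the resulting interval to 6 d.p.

f(1.440000) = -11.879304, f(3.680000) = 23.546394 (opposite signs)
step 1: m = 2.560000, f(m) = -3.164183 < 0 → root in [2.560000, 3.680000]
step 2: m = 3.120000, f(m) = 6.546380 > 0 → root in [2.560000, 3.120000]
step 3: m = 2.840000, f(m) = 1.015766 > 0 → root in [2.560000, 2.840000]

[2.560000, 2.840000]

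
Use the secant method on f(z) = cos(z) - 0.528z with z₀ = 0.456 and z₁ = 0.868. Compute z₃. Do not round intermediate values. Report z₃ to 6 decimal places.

1.008248

Secant update: z_(k+1) = z_k − f(z_k)·(z_k − z_(k-1))/(f(z_k) − f(z_(k-1))).
f(z_0) = 0.657053, f(z_1) = 0.188050
z_2 = 0.868000 - (0.188050)·(0.868000 - 0.456000)/(0.188050 - (0.657053)) = 1.033194; f(z_2) = -0.033449
z_3 = 1.033194 - (-0.033449)·(1.033194 - 0.868000)/(-0.033449 - (0.188050)) = 1.008248; f(z_3) = 0.000988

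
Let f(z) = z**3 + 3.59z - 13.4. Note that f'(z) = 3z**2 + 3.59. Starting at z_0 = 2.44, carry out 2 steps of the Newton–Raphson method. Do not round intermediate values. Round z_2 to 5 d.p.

1.88414

z_0 = 2.440000: f = 9.886384, f' = 21.450800 → z_1 = 2.440000 - (9.886384)/(21.450800) = 1.979114
z_1 = 1.979114: f = 1.456988, f' = 15.340671 → z_2 = 1.979114 - (1.456988)/(15.340671) = 1.884138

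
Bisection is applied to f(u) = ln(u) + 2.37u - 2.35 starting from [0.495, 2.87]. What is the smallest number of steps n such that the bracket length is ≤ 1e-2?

Initial width b − a = 2.87 − 0.495 = 2.375000.
After n steps the width is (b−a)/2^n; need (b−a)/2^n ≤ 1e-2.
So n ≥ log₂(2.375000/1e-2) = log₂(237.5000) ≈ 7.8918.
Hence n = 8.

8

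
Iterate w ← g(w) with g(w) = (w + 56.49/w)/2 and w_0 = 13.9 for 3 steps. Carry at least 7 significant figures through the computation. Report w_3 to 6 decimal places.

w_1 = g(13.900000) = 8.982014
w_2 = g(8.982014) = 7.635625
w_3 = g(7.635625) = 7.516920

7.516920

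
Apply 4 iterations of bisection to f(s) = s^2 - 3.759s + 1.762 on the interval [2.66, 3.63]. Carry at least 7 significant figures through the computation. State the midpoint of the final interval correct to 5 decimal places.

3.23594

f(2.660000) = -1.161340, f(3.630000) = 1.293730 (opposite signs)
step 1: m = 3.145000, f(m) = -0.169030 < 0 → root in [3.145000, 3.630000]
step 2: m = 3.387500, f(m) = 0.503544 > 0 → root in [3.145000, 3.387500]
step 3: m = 3.266250, f(m) = 0.152555 > 0 → root in [3.145000, 3.266250]
step 4: m = 3.205625, f(m) = -0.011913 < 0 → root in [3.205625, 3.266250]
Midpoint of [3.205625, 3.266250] = 3.235938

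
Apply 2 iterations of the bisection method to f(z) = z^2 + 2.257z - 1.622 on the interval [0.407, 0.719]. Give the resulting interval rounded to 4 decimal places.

[0.5630, 0.6410]

f(0.407000) = -0.537752, f(0.719000) = 0.517744 (opposite signs)
step 1: m = 0.563000, f(m) = -0.034340 < 0 → root in [0.563000, 0.719000]
step 2: m = 0.641000, f(m) = 0.235618 > 0 → root in [0.563000, 0.641000]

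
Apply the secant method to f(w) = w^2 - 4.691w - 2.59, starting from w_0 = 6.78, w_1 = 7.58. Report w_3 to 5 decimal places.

Secant update: w_(k+1) = w_k − f(w_k)·(w_k − w_(k-1))/(f(w_k) − f(w_(k-1))).
f(w_0) = 11.573420, f(w_1) = 19.308620
w_2 = 7.580000 - (19.308620)·(7.580000 - 6.780000)/(19.308620 - (11.573420)) = 5.583039; f(w_2) = 2.390286
w_3 = 5.583039 - (2.390286)·(5.583039 - 7.580000)/(2.390286 - (19.308620)) = 5.300900; f(w_3) = 0.643021

5.30090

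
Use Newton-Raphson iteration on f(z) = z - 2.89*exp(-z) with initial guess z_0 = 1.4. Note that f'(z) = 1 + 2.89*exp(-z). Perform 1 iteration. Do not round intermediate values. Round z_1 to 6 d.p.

0.998675

z_0 = 1.400000: f = 0.687335, f' = 1.712665 → z_1 = 1.400000 - (0.687335)/(1.712665) = 0.998675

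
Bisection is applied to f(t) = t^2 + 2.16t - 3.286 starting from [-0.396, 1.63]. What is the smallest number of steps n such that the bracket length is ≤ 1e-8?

Initial width b − a = 1.63 − -0.396 = 2.026000.
After n steps the width is (b−a)/2^n; need (b−a)/2^n ≤ 1e-8.
So n ≥ log₂(2.026000/1e-8) = log₂(202600000.0000) ≈ 27.5941.
Hence n = 28.

28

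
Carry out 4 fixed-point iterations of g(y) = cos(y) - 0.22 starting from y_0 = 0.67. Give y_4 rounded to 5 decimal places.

y_1 = g(0.670000) = 0.563822
y_2 = g(0.563822) = 0.625219
y_3 = g(0.625219) = 0.590835
y_4 = g(0.590835) = 0.610476

0.61048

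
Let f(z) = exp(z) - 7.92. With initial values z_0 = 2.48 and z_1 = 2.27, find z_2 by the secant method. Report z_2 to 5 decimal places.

2.10665

f(z_0) = 4.021264, f(z_1) = 1.759401
z_2 = 2.270000 - (1.759401)·(2.270000 - 2.480000)/(1.759401 - (4.021264)) = 2.106651; f(z_2) = 0.300660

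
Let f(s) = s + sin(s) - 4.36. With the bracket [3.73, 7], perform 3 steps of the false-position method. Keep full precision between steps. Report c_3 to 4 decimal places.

5.1879

f(3.730000) = -1.185037, f(7.000000) = 3.296987
step 1: c = 4.594581, f(c) = -0.758488 < 0 → new bracket [4.594581, 7.000000]
step 2: c = 5.044462, f(c) = -0.260907 < 0 → new bracket [5.044462, 7.000000]
step 3: c = 5.187865, f(c) = -0.061210 < 0 → new bracket [5.187865, 7.000000]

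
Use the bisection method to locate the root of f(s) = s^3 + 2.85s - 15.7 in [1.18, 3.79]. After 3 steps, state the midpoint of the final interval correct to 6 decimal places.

f(1.180000) = -10.693968, f(3.790000) = 49.541439 (opposite signs)
step 1: m = 2.485000, f(m) = 6.727684 > 0 → root in [1.180000, 2.485000]
step 2: m = 1.832500, f(m) = -4.323737 < 0 → root in [1.832500, 2.485000]
step 3: m = 2.158750, f(m) = 0.512648 > 0 → root in [1.832500, 2.158750]
Midpoint of [1.832500, 2.158750] = 1.995625

1.995625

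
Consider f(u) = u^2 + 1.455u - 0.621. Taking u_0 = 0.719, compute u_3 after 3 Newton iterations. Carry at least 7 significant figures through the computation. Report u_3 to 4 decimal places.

f'(u) = 2u + 1.455
u_0 = 0.719000: f = 0.942106, f' = 2.893000 → u_1 = 0.719000 - (0.942106)/(2.893000) = 0.393350
u_1 = 0.393350: f = 0.106048, f' = 2.241700 → u_2 = 0.393350 - (0.106048)/(2.241700) = 0.346043
u_2 = 0.346043: f = 0.002238, f' = 2.147086 → u_3 = 0.346043 - (0.002238)/(2.147086) = 0.345001

0.3450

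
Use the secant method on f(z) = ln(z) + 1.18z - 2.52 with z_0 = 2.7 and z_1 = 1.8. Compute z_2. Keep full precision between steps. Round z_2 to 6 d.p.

1.682377

Secant update: z_(k+1) = z_k − f(z_k)·(z_k − z_(k-1))/(f(z_k) − f(z_(k-1))).
f(z_0) = 1.659252, f(z_1) = 0.191787
z_2 = 1.800000 - (0.191787)·(1.800000 - 2.700000)/(0.191787 - (1.659252)) = 1.682377; f(z_2) = -0.014588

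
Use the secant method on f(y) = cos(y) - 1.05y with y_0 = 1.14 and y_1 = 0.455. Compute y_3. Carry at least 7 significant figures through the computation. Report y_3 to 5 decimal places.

Secant update: y_(k+1) = y_k − f(y_k)·(y_k − y_(k-1))/(f(y_k) − f(y_(k-1))).
f(y_0) = -0.779405, f(y_1) = 0.420511
y_2 = 0.455000 - (0.420511)·(0.455000 - 1.140000)/(0.420511 - (-0.779405)) = 0.695058; f(y_2) = 0.038205
y_3 = 0.695058 - (0.038205)·(0.695058 - 0.455000)/(0.038205 - (0.420511)) = 0.719048; f(y_3) = -0.002568

0.71905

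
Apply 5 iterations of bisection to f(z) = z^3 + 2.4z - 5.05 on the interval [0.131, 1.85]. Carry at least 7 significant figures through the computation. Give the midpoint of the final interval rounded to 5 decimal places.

1.28595

f(0.131000) = -4.733352, f(1.850000) = 5.721625 (opposite signs)
step 1: m = 0.990500, f(m) = -1.701030 < 0 → root in [0.990500, 1.850000]
step 2: m = 1.420250, f(m) = 1.223401 > 0 → root in [0.990500, 1.420250]
step 3: m = 1.205375, f(m) = -0.405776 < 0 → root in [1.205375, 1.420250]
step 4: m = 1.312813, f(m) = 0.363352 > 0 → root in [1.205375, 1.312813]
step 5: m = 1.259094, f(m) = -0.032112 < 0 → root in [1.259094, 1.312813]
Midpoint of [1.259094, 1.312813] = 1.285953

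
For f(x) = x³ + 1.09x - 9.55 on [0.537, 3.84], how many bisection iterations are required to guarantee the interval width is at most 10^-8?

Initial width b − a = 3.84 − 0.537 = 3.303000.
After n steps the width is (b−a)/2^n; need (b−a)/2^n ≤ 10^-8.
So n ≥ log₂(3.303000/10^-8) = log₂(330300000.0000) ≈ 28.2992.
Hence n = 29.

29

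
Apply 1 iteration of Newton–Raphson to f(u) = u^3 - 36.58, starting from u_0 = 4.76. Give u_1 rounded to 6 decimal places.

3.711490

f'(u) = 3u^2
u_0 = 4.760000: f = 71.270176, f' = 67.972800 → u_1 = 4.760000 - (71.270176)/(67.972800) = 3.711490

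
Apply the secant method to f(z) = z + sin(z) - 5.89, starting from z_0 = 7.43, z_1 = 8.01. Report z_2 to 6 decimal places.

5.263859

Secant update: z_(k+1) = z_k − f(z_k)·(z_k − z_(k-1))/(f(z_k) − f(z_(k-1))).
f(z_0) = 2.451458, f(z_1) = 3.107854
z_2 = 8.010000 - (3.107854)·(8.010000 - 7.430000)/(3.107854 - (2.451458)) = 5.263859; f(z_2) = -1.477897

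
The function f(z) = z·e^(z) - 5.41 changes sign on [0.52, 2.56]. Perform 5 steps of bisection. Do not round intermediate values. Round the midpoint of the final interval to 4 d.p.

f(0.520000) = -4.535346, f(2.560000) = 27.705692 (opposite signs)
step 1: m = 1.540000, f(m) = 1.773469 > 0 → root in [0.520000, 1.540000]
step 2: m = 1.030000, f(m) = -2.524902 < 0 → root in [1.030000, 1.540000]
step 3: m = 1.285000, f(m) = -0.765152 < 0 → root in [1.285000, 1.540000]
step 4: m = 1.412500, f(m) = 0.390019 > 0 → root in [1.285000, 1.412500]
step 5: m = 1.348750, f(m) = -0.213797 < 0 → root in [1.348750, 1.412500]
Midpoint of [1.348750, 1.412500] = 1.380625

1.3806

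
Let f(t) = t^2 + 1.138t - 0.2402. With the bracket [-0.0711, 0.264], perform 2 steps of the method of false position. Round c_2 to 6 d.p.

0.181158

False-position update: c = (a·f(b) − b·f(a))/(f(b) − f(a)); replace the endpoint whose sign matches f(c).
f(-0.071100) = -0.316057, f(0.264000) = 0.129928
step 1: c = 0.166376, f(c) = -0.023183 < 0 → new bracket [0.166376, 0.264000]
step 2: c = 0.181158, f(c) = -0.001225 < 0 → new bracket [0.181158, 0.264000]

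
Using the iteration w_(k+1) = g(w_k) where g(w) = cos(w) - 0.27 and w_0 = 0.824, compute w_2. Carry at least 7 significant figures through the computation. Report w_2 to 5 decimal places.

0.64740

w_1 = g(0.824000) = 0.409291
w_2 = g(0.409291) = 0.647403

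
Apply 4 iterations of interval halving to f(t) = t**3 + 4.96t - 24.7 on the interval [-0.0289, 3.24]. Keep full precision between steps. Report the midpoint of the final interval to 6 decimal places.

f(-0.028900) = -24.843368, f(3.240000) = 25.382624 (opposite signs)
step 1: m = 1.605550, f(m) = -12.597700 < 0 → root in [1.605550, 3.240000]
step 2: m = 2.422775, f(m) = 1.538262 > 0 → root in [1.605550, 2.422775]
step 3: m = 2.014163, f(m) = -6.538598 < 0 → root in [2.014163, 2.422775]
step 4: m = 2.218469, f(m) = -2.777971 < 0 → root in [2.218469, 2.422775]
Midpoint of [2.218469, 2.422775] = 2.320622

2.320622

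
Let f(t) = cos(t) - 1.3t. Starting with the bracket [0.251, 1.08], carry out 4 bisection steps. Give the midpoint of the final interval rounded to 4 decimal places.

0.6396

f(0.251000) = 0.642365, f(1.080000) = -0.932672 (opposite signs)
step 1: m = 0.665500, f(m) = -0.078542 < 0 → root in [0.251000, 0.665500]
step 2: m = 0.458250, f(m) = 0.301103 > 0 → root in [0.458250, 0.665500]
step 3: m = 0.561875, f(m) = 0.115820 > 0 → root in [0.561875, 0.665500]
step 4: m = 0.613687, f(m) = 0.019736 > 0 → root in [0.613687, 0.665500]
Midpoint of [0.613687, 0.665500] = 0.639594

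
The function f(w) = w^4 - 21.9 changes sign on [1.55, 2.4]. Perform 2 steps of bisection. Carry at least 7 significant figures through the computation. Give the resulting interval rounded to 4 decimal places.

f(1.550000) = -16.127994, f(2.400000) = 11.277600 (opposite signs)
step 1: m = 1.975000, f(m) = -6.685125 < 0 → root in [1.975000, 2.400000]
step 2: m = 2.187500, f(m) = 0.997720 > 0 → root in [1.975000, 2.187500]

[1.9750, 2.1875]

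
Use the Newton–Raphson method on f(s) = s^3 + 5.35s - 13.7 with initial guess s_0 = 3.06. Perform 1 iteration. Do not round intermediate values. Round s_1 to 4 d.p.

f'(s) = 3s^2 + 5.35
s_0 = 3.060000: f = 31.323616, f' = 33.440800 → s_1 = 3.060000 - (31.323616)/(33.440800) = 2.123311

2.1233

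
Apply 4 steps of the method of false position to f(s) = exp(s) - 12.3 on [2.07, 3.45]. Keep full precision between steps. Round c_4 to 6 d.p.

f(2.070000) = -4.375177, f(3.450000) = 19.200392
step 1: c = 2.326102, f(c) = -2.062047 < 0 → new bracket [2.326102, 3.450000]
step 2: c = 2.435098, f(c) = -0.883060 < 0 → new bracket [2.435098, 3.450000]
step 3: c = 2.479723, f(c) = -0.362043 < 0 → new bracket [2.479723, 3.450000]
step 4: c = 2.497680, f(c) = -0.145737 < 0 → new bracket [2.497680, 3.450000]

2.497680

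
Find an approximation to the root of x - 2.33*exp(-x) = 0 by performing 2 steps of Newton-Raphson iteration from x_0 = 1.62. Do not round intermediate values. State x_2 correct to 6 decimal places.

f'(x) = 1 + 2.33*exp(-x)
x_0 = 1.620000: f = 1.158896, f' = 1.461104 → x_1 = 1.620000 - (1.158896)/(1.461104) = 0.826835
x_1 = 0.826835: f = -0.192380, f' = 2.019215 → x_2 = 0.826835 - (-0.192380)/(2.019215) = 0.922110

0.922110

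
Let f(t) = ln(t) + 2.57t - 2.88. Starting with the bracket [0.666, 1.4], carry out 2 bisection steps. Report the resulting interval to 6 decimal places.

[1.033000, 1.216500]

f(0.666000) = -1.574846, f(1.400000) = 1.054472 (opposite signs)
step 1: m = 1.033000, f(m) = -0.192723 < 0 → root in [1.033000, 1.400000]
step 2: m = 1.216500, f(m) = 0.442383 > 0 → root in [1.033000, 1.216500]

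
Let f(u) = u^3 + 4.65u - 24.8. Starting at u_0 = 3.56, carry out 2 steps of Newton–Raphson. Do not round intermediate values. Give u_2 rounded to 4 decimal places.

2.4188

Newton update: u ← u − f(u)/f'(u).
f'(u) = 3u^2 + 4.65
u_0 = 3.560000: f = 36.872016, f' = 42.670800 → u_1 = 3.560000 - (36.872016)/(42.670800) = 2.695896
u_1 = 2.695896: f = 7.329294, f' = 26.453563 → u_2 = 2.695896 - (7.329294)/(26.453563) = 2.418833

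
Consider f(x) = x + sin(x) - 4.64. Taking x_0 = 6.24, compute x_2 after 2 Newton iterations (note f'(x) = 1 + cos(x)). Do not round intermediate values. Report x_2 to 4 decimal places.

x_0 = 6.240000: f = 1.556828, f' = 1.999068 → x_1 = 6.240000 - (1.556828)/(1.999068) = 5.461223
x_1 = 5.461223: f = 0.088740, f' = 1.680785 → x_2 = 5.461223 - (0.088740)/(1.680785) = 5.408426

5.4084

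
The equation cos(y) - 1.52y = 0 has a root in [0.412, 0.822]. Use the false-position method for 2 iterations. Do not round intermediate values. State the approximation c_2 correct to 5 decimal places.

0.55770

f(0.412000) = 0.290082, f(0.822000) = -0.568682
step 1: c = 0.550494, f(c) = 0.015516 > 0 → new bracket [0.550494, 0.822000]
step 2: c = 0.557705, f(c) = 0.000761 > 0 → new bracket [0.557705, 0.822000]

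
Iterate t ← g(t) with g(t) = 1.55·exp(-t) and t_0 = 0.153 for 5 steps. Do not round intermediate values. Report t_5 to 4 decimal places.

0.8907

t_1 = g(0.153000) = 1.330101
t_2 = g(1.330101) = 0.409898
t_3 = g(0.409898) = 1.028762
t_4 = g(1.028762) = 0.554046
t_5 = g(0.554046) = 0.890661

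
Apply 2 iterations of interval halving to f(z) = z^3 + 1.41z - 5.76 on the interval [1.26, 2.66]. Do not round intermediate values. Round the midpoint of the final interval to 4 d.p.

1.4350

f(1.260000) = -1.983024, f(2.660000) = 16.811696 (opposite signs)
step 1: m = 1.960000, f(m) = 4.533136 > 0 → root in [1.260000, 1.960000]
step 2: m = 1.610000, f(m) = 0.683381 > 0 → root in [1.260000, 1.610000]
Midpoint of [1.260000, 1.610000] = 1.435000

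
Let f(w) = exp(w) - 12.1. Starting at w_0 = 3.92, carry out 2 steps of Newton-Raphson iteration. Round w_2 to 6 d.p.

2.673389

f'(w) = exp(w)
w_0 = 3.920000: f = 38.300445, f' = 50.400445 → w_1 = 3.920000 - (38.300445)/(50.400445) = 3.160077
w_1 = 3.160077: f = 11.472417, f' = 23.572417 → w_2 = 3.160077 - (11.472417)/(23.572417) = 2.673389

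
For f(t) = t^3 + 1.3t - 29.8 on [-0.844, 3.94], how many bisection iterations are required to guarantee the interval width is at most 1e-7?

Initial width b − a = 3.94 − -0.844 = 4.784000.
After n steps the width is (b−a)/2^n; need (b−a)/2^n ≤ 1e-7.
So n ≥ log₂(4.784000/1e-7) = log₂(47840000.0000) ≈ 25.5117.
Hence n = 26.

26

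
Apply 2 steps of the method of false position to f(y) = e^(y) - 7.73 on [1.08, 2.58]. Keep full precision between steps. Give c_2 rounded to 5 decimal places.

False-position update: c = (a·f(b) − b·f(a))/(f(b) − f(a)); replace the endpoint whose sign matches f(c).
f(1.080000) = -4.785320, f(2.580000) = 5.467138
step 1: c = 1.780123, f(c) = -1.799415 < 0 → new bracket [1.780123, 2.580000]
step 2: c = 1.978196, f(c) = -0.500309 < 0 → new bracket [1.978196, 2.580000]

1.97820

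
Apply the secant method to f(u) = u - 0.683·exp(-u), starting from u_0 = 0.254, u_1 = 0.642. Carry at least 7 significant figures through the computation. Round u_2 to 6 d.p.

f(u_0) = -0.275798, f(u_1) = 0.282579
u_2 = 0.642000 - (0.282579)·(0.642000 - 0.254000)/(0.282579 - (-0.275798)) = 0.445644; f(u_2) = 0.008243

0.445644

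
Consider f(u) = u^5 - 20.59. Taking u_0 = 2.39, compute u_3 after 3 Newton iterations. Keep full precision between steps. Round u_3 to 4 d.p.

1.8327

Newton update: u ← u − f(u)/f'(u).
f'(u) = 5u^4
u_0 = 2.390000: f = 57.391127, f' = 163.140432 → u_1 = 2.390000 - (57.391127)/(163.140432) = 2.038210
u_1 = 2.038210: f = 14.585878, f' = 86.291090 → u_2 = 2.038210 - (14.585878)/(86.291090) = 1.869179
u_2 = 1.869179: f = 2.226797, f' = 61.034269 → u_3 = 1.869179 - (2.226797)/(61.034269) = 1.832695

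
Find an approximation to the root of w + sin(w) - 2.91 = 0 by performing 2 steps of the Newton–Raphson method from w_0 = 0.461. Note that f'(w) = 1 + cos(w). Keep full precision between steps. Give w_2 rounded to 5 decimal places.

1.89177

w_0 = 0.461000: f = -2.004156, f' = 1.895608 → w_1 = 0.461000 - (-2.004156)/(1.895608) = 1.518263
w_1 = 1.518263: f = -0.393117, f' = 1.052509 → w_2 = 1.518263 - (-0.393117)/(1.052509) = 1.891767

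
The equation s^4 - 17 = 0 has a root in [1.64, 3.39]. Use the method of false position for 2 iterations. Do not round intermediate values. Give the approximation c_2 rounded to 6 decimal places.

False-position update: c = (a·f(b) − b·f(a))/(f(b) − f(a)); replace the endpoint whose sign matches f(c).
f(1.640000) = -9.766052, f(3.390000) = 115.068362
step 1: c = 1.776906, f(c) = -7.030855 < 0 → new bracket [1.776906, 3.390000]
step 2: c = 1.869793, f(c) = -4.777102 < 0 → new bracket [1.869793, 3.390000]

1.869793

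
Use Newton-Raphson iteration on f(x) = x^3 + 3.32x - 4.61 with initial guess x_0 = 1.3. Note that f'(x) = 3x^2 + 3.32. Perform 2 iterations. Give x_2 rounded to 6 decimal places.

1.045291

Newton update: x ← x − f(x)/f'(x).
x_0 = 1.300000: f = 1.903000, f' = 8.390000 → x_1 = 1.300000 - (1.903000)/(8.390000) = 1.073182
x_1 = 1.073182: f = 0.188971, f' = 6.775161 → x_2 = 1.073182 - (0.188971)/(6.775161) = 1.045291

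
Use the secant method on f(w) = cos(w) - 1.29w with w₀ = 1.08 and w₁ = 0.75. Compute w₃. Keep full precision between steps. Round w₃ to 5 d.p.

0.62774

Secant update: w_(k+1) = w_k − f(w_k)·(w_k − w_(k-1))/(f(w_k) − f(w_(k-1))).
f(w_0) = -0.921872, f(w_1) = -0.235811
w_2 = 0.750000 - (-0.235811)·(0.750000 - 1.080000)/(-0.235811 - (-0.921872)) = 0.636573; f(w_2) = -0.017042
w_3 = 0.636573 - (-0.017042)·(0.636573 - 0.750000)/(-0.017042 - (-0.235811)) = 0.627737; f(w_3) = -0.000423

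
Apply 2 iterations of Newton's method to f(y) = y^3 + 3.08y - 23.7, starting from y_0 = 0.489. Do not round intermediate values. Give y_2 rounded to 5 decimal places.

4.28984

Newton update: y ← y − f(y)/f'(y).
f'(y) = 3y^2 + 3.08
y_0 = 0.489000: f = -22.076950, f' = 3.797363 → y_1 = 0.489000 - (-22.076950)/(3.797363) = 6.302758
y_1 = 6.302758: f = 246.088043, f' = 122.254278 → y_2 = 6.302758 - (246.088043)/(122.254278) = 4.289838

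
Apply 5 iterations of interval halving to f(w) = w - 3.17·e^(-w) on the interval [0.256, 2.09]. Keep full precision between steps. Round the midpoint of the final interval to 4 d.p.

1.0870

f(0.256000) = -2.198030, f(2.090000) = 1.697912 (opposite signs)
step 1: m = 1.173000, f(m) = 0.192084 > 0 → root in [0.256000, 1.173000]
step 2: m = 0.714500, f(m) = -0.837015 < 0 → root in [0.714500, 1.173000]
step 3: m = 0.943750, f(m) = -0.289905 < 0 → root in [0.943750, 1.173000]
step 4: m = 1.058375, f(m) = -0.041676 < 0 → root in [1.058375, 1.173000]
step 5: m = 1.115687, f(m) = 0.076910 > 0 → root in [1.058375, 1.115687]
Midpoint of [1.058375, 1.115687] = 1.087031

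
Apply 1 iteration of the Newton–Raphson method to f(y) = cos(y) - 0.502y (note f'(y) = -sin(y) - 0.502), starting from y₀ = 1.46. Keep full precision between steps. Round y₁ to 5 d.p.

1.04395

Newton update: y ← y − f(y)/f'(y).
y_0 = 1.460000: f = -0.622350, f' = -1.495868 → y_1 = 1.460000 - (-0.622350)/(-1.495868) = 1.043954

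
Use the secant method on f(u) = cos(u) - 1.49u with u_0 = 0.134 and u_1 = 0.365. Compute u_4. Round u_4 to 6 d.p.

0.566347

Secant update: u_(k+1) = u_k − f(u_k)·(u_k − u_(k-1))/(f(u_k) − f(u_(k-1))).
f(u_0) = 0.791375, f(u_1) = 0.390274
u_2 = 0.365000 - (0.390274)·(0.365000 - 0.134000)/(0.390274 - (0.791375)) = 0.589764; f(u_2) = -0.047677
u_3 = 0.589764 - (-0.047677)·(0.589764 - 0.365000)/(-0.047677 - (0.390274)) = 0.565296; f(u_3) = 0.002140
u_4 = 0.565296 - (0.002140)·(0.565296 - 0.589764)/(0.002140 - (-0.047677)) = 0.566347; f(u_4) = 0.000010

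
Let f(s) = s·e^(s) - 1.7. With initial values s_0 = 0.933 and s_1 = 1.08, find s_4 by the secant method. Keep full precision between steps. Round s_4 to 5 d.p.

f(s_0) = 0.671802, f(s_1) = 1.480254
s_2 = 1.080000 - (1.480254)·(1.080000 - 0.933000)/(1.480254 - (0.671802)) = 0.810847; f(s_2) = 0.124254
s_3 = 0.810847 - (0.124254)·(0.810847 - 1.080000)/(0.124254 - (1.480254)) = 0.786184; f(s_3) = 0.025676
s_4 = 0.786184 - (0.025676)·(0.786184 - 0.810847)/(0.025676 - (0.124254)) = 0.779760; f(s_4) = 0.000616

0.77976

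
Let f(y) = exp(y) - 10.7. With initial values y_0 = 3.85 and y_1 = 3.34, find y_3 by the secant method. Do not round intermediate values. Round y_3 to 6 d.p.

2.559773

f(y_0) = 36.293063, f(y_1) = 17.519127
y_2 = 3.340000 - (17.519127)·(3.340000 - 3.850000)/(17.519127 - (36.293063)) = 2.864087; f(y_2) = 6.833044
y_3 = 2.864087 - (6.833044)·(2.864087 - 3.340000)/(6.833044 - (17.519127)) = 2.559773; f(y_3) = 2.232876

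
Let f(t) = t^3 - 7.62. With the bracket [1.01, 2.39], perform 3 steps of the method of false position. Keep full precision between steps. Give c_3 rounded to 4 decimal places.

1.9588

False-position update: c = (a·f(b) − b·f(a))/(f(b) − f(a)); replace the endpoint whose sign matches f(c).
f(1.010000) = -6.589699, f(2.390000) = 6.031919
step 1: c = 1.730493, f(c) = -2.437857 < 0 → new bracket [1.730493, 2.390000]
step 2: c = 1.920319, f(c) = -0.538585 < 0 → new bracket [1.920319, 2.390000]
step 3: c = 1.958819, f(c) = -0.104070 < 0 → new bracket [1.958819, 2.390000]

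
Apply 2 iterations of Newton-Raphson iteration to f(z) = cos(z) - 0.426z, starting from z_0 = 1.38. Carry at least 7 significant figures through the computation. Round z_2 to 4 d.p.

Newton update: z ← z − f(z)/f'(z).
f'(z) = -sin(z) - 0.426
z_0 = 1.380000: f = -0.398239, f' = -1.407854 → z_1 = 1.380000 - (-0.398239)/(-1.407854) = 1.097130
z_1 = 1.097130: f = -0.011226, f' = -1.315902 → z_2 = 1.097130 - (-0.011226)/(-1.315902) = 1.088599

1.0886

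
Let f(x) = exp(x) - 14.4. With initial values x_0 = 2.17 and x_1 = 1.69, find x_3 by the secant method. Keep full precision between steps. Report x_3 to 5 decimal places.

2.50140

f(x_0) = -5.641716, f(x_1) = -8.980519
x_2 = 1.690000 - (-8.980519)·(1.690000 - 2.170000)/(-8.980519 - (-5.641716)) = 2.981076; f(x_2) = 5.309015
x_3 = 2.981076 - (5.309015)·(2.981076 - 1.690000)/(5.309015 - (-8.980519)) = 2.501400; f(x_3) = -2.200433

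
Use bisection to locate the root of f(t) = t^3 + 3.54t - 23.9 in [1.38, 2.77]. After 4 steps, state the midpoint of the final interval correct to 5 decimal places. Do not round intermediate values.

f(1.380000) = -16.386728, f(2.770000) = 7.159733 (opposite signs)
step 1: m = 2.075000, f(m) = -7.620328 < 0 → root in [2.075000, 2.770000]
step 2: m = 2.422500, f(m) = -1.107894 < 0 → root in [2.422500, 2.770000]
step 3: m = 2.596250, f(m) = 2.790785 > 0 → root in [2.422500, 2.596250]
step 4: m = 2.509375, f(m) = 0.784629 > 0 → root in [2.422500, 2.509375]
Midpoint of [2.422500, 2.509375] = 2.465938

2.46594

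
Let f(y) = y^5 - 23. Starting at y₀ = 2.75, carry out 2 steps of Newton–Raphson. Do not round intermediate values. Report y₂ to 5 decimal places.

1.99444

Newton update: y ← y − f(y)/f'(y).
f'(y) = 5y⁴
y_0 = 2.750000: f = 134.276367, f' = 285.957031 → y_1 = 2.750000 - (134.276367)/(285.957031) = 2.280432
y_1 = 2.280432: f = 38.671614, f' = 135.219167 → y_2 = 2.280432 - (38.671614)/(135.219167) = 1.994440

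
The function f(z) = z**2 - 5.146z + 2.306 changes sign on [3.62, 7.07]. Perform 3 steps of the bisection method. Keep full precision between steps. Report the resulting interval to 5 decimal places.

[4.48250, 4.91375]

f(3.620000) = -3.218120, f(7.070000) = 15.908680 (opposite signs)
step 1: m = 5.345000, f(m) = 3.369655 > 0 → root in [3.620000, 5.345000]
step 2: m = 4.482500, f(m) = -0.668139 < 0 → root in [4.482500, 5.345000]
step 3: m = 4.913750, f(m) = 1.164782 > 0 → root in [4.482500, 4.913750]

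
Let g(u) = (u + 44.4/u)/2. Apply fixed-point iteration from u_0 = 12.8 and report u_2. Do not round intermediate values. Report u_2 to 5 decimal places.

6.79635

u_1 = g(12.800000) = 8.134375
u_2 = g(8.134375) = 6.796346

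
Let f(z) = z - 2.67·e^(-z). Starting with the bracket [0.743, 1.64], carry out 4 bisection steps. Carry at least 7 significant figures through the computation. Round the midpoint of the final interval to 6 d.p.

0.995281

f(0.743000) = -0.527078, f(1.640000) = 1.122073 (opposite signs)
step 1: m = 1.191500, f(m) = 0.380447 > 0 → root in [0.743000, 1.191500]
step 2: m = 0.967250, f(m) = -0.047689 < 0 → root in [0.967250, 1.191500]
step 3: m = 1.079375, f(m) = 0.172088 > 0 → root in [0.967250, 1.079375]
step 4: m = 1.023312, f(m) = 0.063708 > 0 → root in [0.967250, 1.023312]
Midpoint of [0.967250, 1.023312] = 0.995281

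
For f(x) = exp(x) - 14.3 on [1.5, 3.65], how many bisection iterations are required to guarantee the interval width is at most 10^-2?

Initial width b − a = 3.65 − 1.5 = 2.150000.
After n steps the width is (b−a)/2^n; need (b−a)/2^n ≤ 10^-2.
So n ≥ log₂(2.150000/10^-2) = log₂(215.0000) ≈ 7.7482.
Hence n = 8.

8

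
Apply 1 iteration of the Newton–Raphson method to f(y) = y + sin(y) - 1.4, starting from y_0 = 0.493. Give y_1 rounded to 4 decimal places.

f'(y) = 1 + cos(y)
y_0 = 0.493000: f = -0.433729, f' = 1.880917 → y_1 = 0.493000 - (-0.433729)/(1.880917) = 0.723595

0.7236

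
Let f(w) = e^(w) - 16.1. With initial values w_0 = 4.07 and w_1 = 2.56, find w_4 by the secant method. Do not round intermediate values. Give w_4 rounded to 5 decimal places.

f(w_0) = 42.456963, f(w_1) = -3.164183
w_2 = 2.560000 - (-3.164183)·(2.560000 - 4.070000)/(-3.164183 - (42.456963)) = 2.664730; f(w_2) = -1.735925
w_3 = 2.664730 - (-1.735925)·(2.664730 - 2.560000)/(-1.735925 - (-3.164183)) = 2.792021; f(w_3) = 0.213957
w_4 = 2.792021 - (0.213957)·(2.792021 - 2.664730)/(0.213957 - (-1.735925)) = 2.778054; f(w_4) = -0.012322

2.77805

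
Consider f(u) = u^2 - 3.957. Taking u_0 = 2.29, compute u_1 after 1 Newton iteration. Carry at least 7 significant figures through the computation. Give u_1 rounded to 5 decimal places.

2.00897

f'(u) = 2u
u_0 = 2.290000: f = 1.287100, f' = 4.580000 → u_1 = 2.290000 - (1.287100)/(4.580000) = 2.008974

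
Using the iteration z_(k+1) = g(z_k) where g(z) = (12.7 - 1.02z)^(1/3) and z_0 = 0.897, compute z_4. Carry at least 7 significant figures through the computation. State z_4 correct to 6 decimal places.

z_1 = g(0.897000) = 2.275677
z_2 = g(2.275677) = 2.181302
z_3 = g(2.181302) = 2.188025
z_4 = g(2.188025) = 2.187548

2.187548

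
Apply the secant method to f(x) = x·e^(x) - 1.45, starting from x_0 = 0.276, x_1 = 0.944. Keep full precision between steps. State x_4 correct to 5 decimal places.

Secant update: x_(k+1) = x_k − f(x_k)·(x_k − x_(k-1))/(f(x_k) − f(x_(k-1))).
f(x_0) = -1.086274, f(x_1) = 0.976308
x_2 = 0.944000 - (0.976308)·(0.944000 - 0.276000)/(0.976308 - (-1.086274)) = 0.627807; f(x_2) = -0.273805
x_3 = 0.627807 - (-0.273805)·(0.627807 - 0.944000)/(-0.273805 - (0.976308)) = 0.697061; f(x_3) = -0.050411
x_4 = 0.697061 - (-0.050411)·(0.697061 - 0.627807)/(-0.050411 - (-0.273805)) = 0.712689; f(x_4) = 0.003506

0.71269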